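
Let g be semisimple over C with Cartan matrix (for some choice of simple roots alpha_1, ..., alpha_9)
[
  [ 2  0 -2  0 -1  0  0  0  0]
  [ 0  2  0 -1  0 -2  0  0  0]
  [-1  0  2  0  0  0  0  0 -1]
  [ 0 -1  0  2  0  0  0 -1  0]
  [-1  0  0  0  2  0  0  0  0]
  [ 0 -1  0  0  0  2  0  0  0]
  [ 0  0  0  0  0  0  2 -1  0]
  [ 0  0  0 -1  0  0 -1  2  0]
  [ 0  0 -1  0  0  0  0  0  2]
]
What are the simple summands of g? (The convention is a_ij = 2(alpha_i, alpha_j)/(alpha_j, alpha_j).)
The diagram associated to this matrix has two connected components: the simple roots {alpha_2, alpha_4, alpha_6, alpha_7, alpha_8} form a chain of 5 nodes with a double edge at one end; the terminal node there is the unique short simple root (B_5), and {alpha_1, alpha_3, alpha_5, alpha_9} form a chain of 4 nodes with a double edge between the middle two (F_4). A semisimple Lie algebra decomposes uniquely as the direct sum of simple ideals, one per connected component of its Dynkin diagram, so g ≅ B_5 ⊕ F_4 (dimension 55 + 52 = 107).

B5 ⊕ F4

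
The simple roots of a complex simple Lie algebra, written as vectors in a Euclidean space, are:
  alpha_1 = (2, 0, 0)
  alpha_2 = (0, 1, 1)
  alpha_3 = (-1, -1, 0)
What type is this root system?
Compute the Cartan integers a_ij = 2(alpha_i, alpha_j)/(alpha_j, alpha_j); the resulting 3x3 Cartan matrix is
[[2, 0, -2], [0, 2, -1], [-1, -1, 2]].
The roots have two lengths (squared-length ratio 2:1); the short ones are alpha_{2,3}. The associated Dynkin diagram is a chain of 3 nodes with a double edge at one end; the terminal node there is the unique long simple root (C_3), so the type is C_3 (the algebra sp(6)).

type C_3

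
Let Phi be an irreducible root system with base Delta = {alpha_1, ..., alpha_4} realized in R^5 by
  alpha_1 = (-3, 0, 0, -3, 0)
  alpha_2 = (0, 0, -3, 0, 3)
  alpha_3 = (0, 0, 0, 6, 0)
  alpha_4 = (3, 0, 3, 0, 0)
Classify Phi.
C_4

Compute the Cartan integers a_ij = 2(alpha_i, alpha_j)/(alpha_j, alpha_j); the resulting 4x4 Cartan matrix is
[[2, 0, -1, -1], [0, 2, 0, -1], [-2, 0, 2, 0], [-1, -1, 0, 2]].
The roots have two lengths (squared-length ratio 2:1); the short ones are alpha_{1,2,4}. The associated Dynkin diagram is a chain of 4 nodes with a double edge at one end; the terminal node there is the unique long simple root (C_4), so the type is C_4 (the algebra sp(8)).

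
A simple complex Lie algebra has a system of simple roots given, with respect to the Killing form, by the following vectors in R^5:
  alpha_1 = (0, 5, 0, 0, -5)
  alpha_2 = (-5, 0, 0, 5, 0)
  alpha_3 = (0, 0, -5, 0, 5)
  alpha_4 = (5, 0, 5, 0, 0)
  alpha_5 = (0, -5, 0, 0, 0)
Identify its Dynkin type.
Compute the Cartan integers a_ij = 2(alpha_i, alpha_j)/(alpha_j, alpha_j); the resulting 5x5 Cartan matrix is
[[2, 0, -1, 0, -2], [0, 2, 0, -1, 0], [-1, 0, 2, -1, 0], [0, -1, -1, 2, 0], [-1, 0, 0, 0, 2]].
The roots have two lengths (squared-length ratio 2:1); the short ones are alpha_{5}. The associated Dynkin diagram is a chain of 5 nodes with a double edge at one end; the terminal node there is the unique short simple root (B_5), so the type is B_5 (the algebra so(11)).

B_5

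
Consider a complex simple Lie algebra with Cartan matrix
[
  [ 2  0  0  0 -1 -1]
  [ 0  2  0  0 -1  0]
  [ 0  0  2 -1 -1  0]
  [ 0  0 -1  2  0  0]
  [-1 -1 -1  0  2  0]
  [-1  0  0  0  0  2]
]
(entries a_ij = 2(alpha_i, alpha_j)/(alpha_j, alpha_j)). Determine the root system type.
The matrix has rank 6 with 2's on the diagonal. Reading the off-diagonal entries as Dynkin edges (a single edge where a_ij = a_ji = -1; a double or triple edge where a_ij * a_ji = 2 or 3), the diagram is a chain of 5 nodes with one extra node attached to the third node from one end (E_6). One simple-root ordering that puts it in standard form is (alpha_4, alpha_2, alpha_3, alpha_5, alpha_1, alpha_6). So the algebra is type E_6.

type E_6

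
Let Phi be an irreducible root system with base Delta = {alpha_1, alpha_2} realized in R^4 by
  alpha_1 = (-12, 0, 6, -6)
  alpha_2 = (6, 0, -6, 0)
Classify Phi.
type G_2

Compute the Cartan integers a_ij = 2(alpha_i, alpha_j)/(alpha_j, alpha_j); the resulting 2x2 Cartan matrix is
[[2, -3], [-1, 2]].
The roots have two lengths (squared-length ratio 3:1); the short ones are alpha_{2}. The associated Dynkin diagram is two nodes joined by a triple edge (G_2), so the type is G_2.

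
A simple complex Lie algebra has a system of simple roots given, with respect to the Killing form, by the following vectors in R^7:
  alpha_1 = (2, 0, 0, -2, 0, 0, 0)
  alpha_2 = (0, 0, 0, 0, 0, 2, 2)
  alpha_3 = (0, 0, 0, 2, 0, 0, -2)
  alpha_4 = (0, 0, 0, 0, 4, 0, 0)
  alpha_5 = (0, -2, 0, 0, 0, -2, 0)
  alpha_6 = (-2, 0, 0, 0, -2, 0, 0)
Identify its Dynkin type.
C6

Compute the Cartan integers a_ij = 2(alpha_i, alpha_j)/(alpha_j, alpha_j); the resulting 6x6 Cartan matrix is
[[2, 0, -1, 0, 0, -1], [0, 2, -1, 0, -1, 0], [-1, -1, 2, 0, 0, 0], [0, 0, 0, 2, 0, -2], [0, -1, 0, 0, 2, 0], [-1, 0, 0, -1, 0, 2]].
The roots have two lengths (squared-length ratio 2:1); the short ones are alpha_{1,2,3,5,6}. The associated Dynkin diagram is a chain of 6 nodes with a double edge at one end; the terminal node there is the unique long simple root (C_6), so the type is C_6 (the algebra sp(12)).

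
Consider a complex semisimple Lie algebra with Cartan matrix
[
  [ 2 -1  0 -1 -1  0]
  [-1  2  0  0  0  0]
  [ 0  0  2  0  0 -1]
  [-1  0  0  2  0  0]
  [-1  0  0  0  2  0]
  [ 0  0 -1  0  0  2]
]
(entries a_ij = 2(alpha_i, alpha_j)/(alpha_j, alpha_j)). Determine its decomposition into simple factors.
A_2 (sl(3)) ⊕ D_4 (so(8))

The diagram associated to this matrix has two connected components: the simple roots {alpha_3, alpha_6} form a chain of 2 nodes with single edges (A_2), and {alpha_1, alpha_2, alpha_4, alpha_5} form a chain of 2 nodes with a fork of two nodes at one end (D_4). A semisimple Lie algebra decomposes uniquely as the direct sum of simple ideals, one per connected component of its Dynkin diagram, so g ≅ A_2 ⊕ D_4 (dimension 8 + 28 = 36).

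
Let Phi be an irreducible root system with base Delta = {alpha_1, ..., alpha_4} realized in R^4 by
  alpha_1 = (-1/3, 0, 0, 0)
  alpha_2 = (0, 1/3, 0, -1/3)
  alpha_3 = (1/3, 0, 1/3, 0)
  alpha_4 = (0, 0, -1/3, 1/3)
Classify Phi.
Compute the Cartan integers a_ij = 2(alpha_i, alpha_j)/(alpha_j, alpha_j); the resulting 4x4 Cartan matrix is
[[2, 0, -1, 0], [0, 2, 0, -1], [-2, 0, 2, -1], [0, -1, -1, 2]].
The roots have two lengths (squared-length ratio 2:1); the short ones are alpha_{1}. The associated Dynkin diagram is a chain of 4 nodes with a double edge at one end; the terminal node there is the unique short simple root (B_4), so the type is B_4 (the algebra so(9)).

type B_4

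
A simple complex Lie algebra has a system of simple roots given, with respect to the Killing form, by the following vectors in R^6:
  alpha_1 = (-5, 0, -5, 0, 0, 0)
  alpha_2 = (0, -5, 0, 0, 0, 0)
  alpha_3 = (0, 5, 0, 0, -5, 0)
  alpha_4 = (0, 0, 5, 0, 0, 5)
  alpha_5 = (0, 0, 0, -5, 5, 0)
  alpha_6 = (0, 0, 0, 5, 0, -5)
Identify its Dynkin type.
B6

Compute the Cartan integers a_ij = 2(alpha_i, alpha_j)/(alpha_j, alpha_j); the resulting 6x6 Cartan matrix is
[[2, 0, 0, -1, 0, 0], [0, 2, -1, 0, 0, 0], [0, -2, 2, 0, -1, 0], [-1, 0, 0, 2, 0, -1], [0, 0, -1, 0, 2, -1], [0, 0, 0, -1, -1, 2]].
The roots have two lengths (squared-length ratio 2:1); the short ones are alpha_{2}. The associated Dynkin diagram is a chain of 6 nodes with a double edge at one end; the terminal node there is the unique short simple root (B_6), so the type is B_6 (the algebra so(13)).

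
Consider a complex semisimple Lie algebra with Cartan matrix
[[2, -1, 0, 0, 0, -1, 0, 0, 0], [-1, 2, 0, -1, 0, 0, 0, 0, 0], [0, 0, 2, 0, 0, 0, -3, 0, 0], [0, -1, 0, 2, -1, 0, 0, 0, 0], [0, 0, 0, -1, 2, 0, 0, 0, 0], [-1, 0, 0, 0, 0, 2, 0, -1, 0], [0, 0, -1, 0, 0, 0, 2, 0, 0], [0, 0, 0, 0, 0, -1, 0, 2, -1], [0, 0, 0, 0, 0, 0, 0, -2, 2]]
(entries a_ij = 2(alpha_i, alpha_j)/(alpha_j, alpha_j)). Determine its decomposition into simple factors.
C_7 (sp(14)) + G_2

The diagram associated to this matrix has two connected components: the simple roots {alpha_1, alpha_2, alpha_4, alpha_5, alpha_6, alpha_8, alpha_9} form a chain of 7 nodes with a double edge at one end; the terminal node there is the unique long simple root (C_7), and {alpha_3, alpha_7} form two nodes joined by a triple edge (G_2). A semisimple Lie algebra decomposes uniquely as the direct sum of simple ideals, one per connected component of its Dynkin diagram, so g ≅ C_7 ⊕ G_2 (dimension 105 + 14 = 119).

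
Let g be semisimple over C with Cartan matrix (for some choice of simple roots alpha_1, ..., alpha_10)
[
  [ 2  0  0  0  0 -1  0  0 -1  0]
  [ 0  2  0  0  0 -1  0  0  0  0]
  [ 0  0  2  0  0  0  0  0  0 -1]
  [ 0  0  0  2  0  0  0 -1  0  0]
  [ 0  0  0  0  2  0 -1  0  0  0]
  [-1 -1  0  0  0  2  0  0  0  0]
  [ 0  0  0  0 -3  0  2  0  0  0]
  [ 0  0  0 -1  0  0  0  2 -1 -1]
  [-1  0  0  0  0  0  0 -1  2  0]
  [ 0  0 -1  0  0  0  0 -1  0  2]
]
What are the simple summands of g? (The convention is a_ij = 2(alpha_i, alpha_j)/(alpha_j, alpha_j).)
E_8 + G_2

The diagram associated to this matrix has two connected components: the simple roots {alpha_1, alpha_2, alpha_3, alpha_4, alpha_6, alpha_8, alpha_9, alpha_10} form a chain of 7 nodes with one extra node attached to the third node from one end (E_8), and {alpha_5, alpha_7} form two nodes joined by a triple edge (G_2). A semisimple Lie algebra decomposes uniquely as the direct sum of simple ideals, one per connected component of its Dynkin diagram, so g ≅ E_8 ⊕ G_2 (dimension 248 + 14 = 262).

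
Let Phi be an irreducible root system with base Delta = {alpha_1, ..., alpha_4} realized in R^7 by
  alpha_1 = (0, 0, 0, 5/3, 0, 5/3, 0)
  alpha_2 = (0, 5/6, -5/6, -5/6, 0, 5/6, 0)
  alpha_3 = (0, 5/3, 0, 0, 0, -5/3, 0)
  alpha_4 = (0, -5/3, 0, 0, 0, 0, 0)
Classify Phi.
type F_4

Compute the Cartan integers a_ij = 2(alpha_i, alpha_j)/(alpha_j, alpha_j); the resulting 4x4 Cartan matrix is
[[2, 0, -1, 0], [0, 2, 0, -1], [-1, 0, 2, -2], [0, -1, -1, 2]].
The roots have two lengths (squared-length ratio 2:1); the short ones are alpha_{2,4}. The associated Dynkin diagram is a chain of 4 nodes with a double edge between the middle two (F_4), so the type is F_4.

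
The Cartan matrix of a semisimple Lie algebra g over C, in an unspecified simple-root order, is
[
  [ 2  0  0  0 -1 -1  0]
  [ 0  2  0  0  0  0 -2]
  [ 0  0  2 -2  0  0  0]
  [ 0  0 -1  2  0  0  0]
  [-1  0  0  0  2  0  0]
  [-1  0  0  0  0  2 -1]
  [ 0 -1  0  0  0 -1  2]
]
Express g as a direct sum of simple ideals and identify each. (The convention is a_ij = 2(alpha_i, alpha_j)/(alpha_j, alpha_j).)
The diagram associated to this matrix has two connected components: the simple roots {alpha_3, alpha_4} form a chain of 2 nodes with a double edge at one end; the terminal node there is the unique short simple root (B_2), and {alpha_1, alpha_2, alpha_5, alpha_6, alpha_7} form a chain of 5 nodes with a double edge at one end; the terminal node there is the unique long simple root (C_5). A semisimple Lie algebra decomposes uniquely as the direct sum of simple ideals, one per connected component of its Dynkin diagram, so g ≅ B_2 ⊕ C_5 (dimension 10 + 55 = 65).

B_2 (so(5)) ⊕ C_5 (sp(10))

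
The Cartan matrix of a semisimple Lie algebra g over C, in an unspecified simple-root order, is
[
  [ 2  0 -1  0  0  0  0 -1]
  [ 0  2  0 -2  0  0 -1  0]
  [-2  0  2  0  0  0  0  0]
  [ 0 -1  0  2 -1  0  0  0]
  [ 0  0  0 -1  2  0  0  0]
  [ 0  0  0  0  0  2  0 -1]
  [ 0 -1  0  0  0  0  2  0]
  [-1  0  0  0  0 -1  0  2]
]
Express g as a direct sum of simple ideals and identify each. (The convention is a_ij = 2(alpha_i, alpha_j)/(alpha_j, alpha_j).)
C4 + F4

The diagram associated to this matrix has two connected components: the simple roots {alpha_1, alpha_3, alpha_6, alpha_8} form a chain of 4 nodes with a double edge at one end; the terminal node there is the unique long simple root (C_4), and {alpha_2, alpha_4, alpha_5, alpha_7} form a chain of 4 nodes with a double edge between the middle two (F_4). A semisimple Lie algebra decomposes uniquely as the direct sum of simple ideals, one per connected component of its Dynkin diagram, so g ≅ C_4 ⊕ F_4 (dimension 36 + 52 = 88).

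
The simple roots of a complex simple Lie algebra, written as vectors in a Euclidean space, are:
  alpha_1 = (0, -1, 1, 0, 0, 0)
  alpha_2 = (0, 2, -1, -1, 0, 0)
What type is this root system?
Compute the Cartan integers a_ij = 2(alpha_i, alpha_j)/(alpha_j, alpha_j); the resulting 2x2 Cartan matrix is
[[2, -1], [-3, 2]].
The roots have two lengths (squared-length ratio 3:1); the short ones are alpha_{1}. The associated Dynkin diagram is two nodes joined by a triple edge (G_2), so the type is G_2.

G2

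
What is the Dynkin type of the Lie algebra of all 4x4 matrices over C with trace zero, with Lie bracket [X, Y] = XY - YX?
A_3

This is sl(4), which has dimension 4^2 - 1 = 15 and rank 4 - 1 = 3 (a Cartan subalgebra is the diagonal traceless matrices). In the classification of classical Lie algebras, the special linear algebra sl(n+1) has type A_n; here n = 3, so the Dynkin diagram is a chain of 3 nodes with single edges (A_3). Hence the type is A_3.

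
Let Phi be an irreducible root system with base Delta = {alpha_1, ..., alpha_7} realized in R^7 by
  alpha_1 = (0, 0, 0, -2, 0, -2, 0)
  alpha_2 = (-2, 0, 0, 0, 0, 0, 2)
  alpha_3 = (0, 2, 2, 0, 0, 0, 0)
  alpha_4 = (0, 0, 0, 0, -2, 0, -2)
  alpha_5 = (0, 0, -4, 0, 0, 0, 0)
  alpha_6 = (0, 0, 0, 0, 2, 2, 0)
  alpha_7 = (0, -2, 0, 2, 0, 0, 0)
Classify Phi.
type C_7

Compute the Cartan integers a_ij = 2(alpha_i, alpha_j)/(alpha_j, alpha_j); the resulting 7x7 Cartan matrix is
[[2, 0, 0, 0, 0, -1, -1], [0, 2, 0, -1, 0, 0, 0], [0, 0, 2, 0, -1, 0, -1], [0, -1, 0, 2, 0, -1, 0], [0, 0, -2, 0, 2, 0, 0], [-1, 0, 0, -1, 0, 2, 0], [-1, 0, -1, 0, 0, 0, 2]].
The roots have two lengths (squared-length ratio 2:1); the short ones are alpha_{1,2,3,4,6,7}. The associated Dynkin diagram is a chain of 7 nodes with a double edge at one end; the terminal node there is the unique long simple root (C_7), so the type is C_7 (the algebra sp(14)).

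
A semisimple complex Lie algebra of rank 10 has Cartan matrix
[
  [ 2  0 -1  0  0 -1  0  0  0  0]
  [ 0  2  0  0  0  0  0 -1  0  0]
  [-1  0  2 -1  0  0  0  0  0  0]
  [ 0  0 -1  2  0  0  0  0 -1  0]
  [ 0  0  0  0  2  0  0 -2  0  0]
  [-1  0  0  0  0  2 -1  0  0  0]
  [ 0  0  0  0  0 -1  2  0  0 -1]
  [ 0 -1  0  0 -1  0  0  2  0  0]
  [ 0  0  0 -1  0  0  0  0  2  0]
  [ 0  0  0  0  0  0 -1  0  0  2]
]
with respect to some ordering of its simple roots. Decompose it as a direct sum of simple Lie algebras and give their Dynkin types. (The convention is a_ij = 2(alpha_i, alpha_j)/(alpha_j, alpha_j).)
A_7 + C_3

The diagram associated to this matrix has two connected components: the simple roots {alpha_1, alpha_3, alpha_4, alpha_6, alpha_7, alpha_9, alpha_10} form a chain of 7 nodes with single edges (A_7), and {alpha_2, alpha_5, alpha_8} form a chain of 3 nodes with a double edge at one end; the terminal node there is the unique long simple root (C_3). A semisimple Lie algebra decomposes uniquely as the direct sum of simple ideals, one per connected component of its Dynkin diagram, so g ≅ A_7 ⊕ C_3 (dimension 63 + 21 = 84).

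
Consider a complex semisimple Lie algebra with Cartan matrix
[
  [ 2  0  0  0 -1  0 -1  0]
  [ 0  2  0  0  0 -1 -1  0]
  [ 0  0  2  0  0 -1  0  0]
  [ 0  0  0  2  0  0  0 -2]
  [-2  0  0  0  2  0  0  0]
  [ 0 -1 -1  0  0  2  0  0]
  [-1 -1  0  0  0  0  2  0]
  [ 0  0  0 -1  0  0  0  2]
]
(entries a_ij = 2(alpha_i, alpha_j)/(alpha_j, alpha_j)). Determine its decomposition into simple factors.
The diagram associated to this matrix has two connected components: the simple roots {alpha_4, alpha_8} form a chain of 2 nodes with a double edge at one end; the terminal node there is the unique short simple root (B_2), and {alpha_1, alpha_2, alpha_3, alpha_5, alpha_6, alpha_7} form a chain of 6 nodes with a double edge at one end; the terminal node there is the unique long simple root (C_6). A semisimple Lie algebra decomposes uniquely as the direct sum of simple ideals, one per connected component of its Dynkin diagram, so g ≅ B_2 ⊕ C_6 (dimension 10 + 78 = 88).

B2 ⊕ C6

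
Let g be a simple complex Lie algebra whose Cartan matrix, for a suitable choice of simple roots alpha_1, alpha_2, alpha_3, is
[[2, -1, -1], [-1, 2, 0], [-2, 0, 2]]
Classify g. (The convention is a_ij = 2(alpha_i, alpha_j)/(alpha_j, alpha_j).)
The matrix has rank 3 with 2's on the diagonal. Reading the off-diagonal entries as Dynkin edges (a single edge where a_ij = a_ji = -1; a double or triple edge where a_ij * a_ji = 2 or 3), the diagram is a chain of 3 nodes with a double edge at one end; the terminal node there is the unique long simple root (C_3). One simple-root ordering that puts it in standard form is (alpha_2, alpha_1, alpha_3). So the algebra is type C_3, i.e. sp(6).

type C_3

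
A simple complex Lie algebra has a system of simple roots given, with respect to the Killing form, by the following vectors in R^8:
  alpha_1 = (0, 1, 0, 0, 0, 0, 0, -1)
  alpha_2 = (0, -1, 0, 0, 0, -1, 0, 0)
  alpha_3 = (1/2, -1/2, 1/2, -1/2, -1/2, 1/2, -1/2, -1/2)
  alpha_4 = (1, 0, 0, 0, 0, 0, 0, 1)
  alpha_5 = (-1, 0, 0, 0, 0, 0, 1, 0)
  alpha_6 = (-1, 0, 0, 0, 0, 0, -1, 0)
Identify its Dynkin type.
Compute the Cartan integers a_ij = 2(alpha_i, alpha_j)/(alpha_j, alpha_j); the resulting 6x6 Cartan matrix is
[[2, -1, 0, -1, 0, 0], [-1, 2, 0, 0, 0, 0], [0, 0, 2, 0, -1, 0], [-1, 0, 0, 2, -1, -1], [0, 0, -1, -1, 2, 0], [0, 0, 0, -1, 0, 2]].
All simple roots have the same length, so the diagram is simply laced. The associated Dynkin diagram is a chain of 5 nodes with one extra node attached to the third node from one end (E_6), so the type is E_6.

E_6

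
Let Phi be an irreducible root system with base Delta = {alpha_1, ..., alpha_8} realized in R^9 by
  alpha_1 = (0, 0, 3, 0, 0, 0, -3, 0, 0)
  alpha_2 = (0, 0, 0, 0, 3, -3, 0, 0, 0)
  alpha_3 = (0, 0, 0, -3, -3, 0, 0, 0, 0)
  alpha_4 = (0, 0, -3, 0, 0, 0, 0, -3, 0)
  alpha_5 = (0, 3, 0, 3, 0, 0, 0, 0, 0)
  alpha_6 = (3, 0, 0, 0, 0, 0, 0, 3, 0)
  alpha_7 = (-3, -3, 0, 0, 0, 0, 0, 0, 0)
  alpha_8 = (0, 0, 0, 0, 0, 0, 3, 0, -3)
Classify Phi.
Compute the Cartan integers a_ij = 2(alpha_i, alpha_j)/(alpha_j, alpha_j); the resulting 8x8 Cartan matrix is
[[2, 0, 0, -1, 0, 0, 0, -1], [0, 2, -1, 0, 0, 0, 0, 0], [0, -1, 2, 0, -1, 0, 0, 0], [-1, 0, 0, 2, 0, -1, 0, 0], [0, 0, -1, 0, 2, 0, -1, 0], [0, 0, 0, -1, 0, 2, -1, 0], [0, 0, 0, 0, -1, -1, 2, 0], [-1, 0, 0, 0, 0, 0, 0, 2]].
All simple roots have the same length, so the diagram is simply laced. The associated Dynkin diagram is a chain of 8 nodes with single edges (A_8), so the type is A_8 (the algebra sl(9)).

type A_8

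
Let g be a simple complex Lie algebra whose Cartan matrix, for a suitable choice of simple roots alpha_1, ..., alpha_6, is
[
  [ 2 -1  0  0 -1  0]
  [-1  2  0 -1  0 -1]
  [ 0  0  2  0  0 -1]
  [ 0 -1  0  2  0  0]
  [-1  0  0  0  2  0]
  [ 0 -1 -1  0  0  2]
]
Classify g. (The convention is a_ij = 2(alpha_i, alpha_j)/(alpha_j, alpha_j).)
The matrix has rank 6 with 2's on the diagonal. Reading the off-diagonal entries as Dynkin edges (a single edge where a_ij = a_ji = -1; a double or triple edge where a_ij * a_ji = 2 or 3), the diagram is a chain of 5 nodes with one extra node attached to the third node from one end (E_6). One simple-root ordering that puts it in standard form is (alpha_3, alpha_4, alpha_6, alpha_2, alpha_1, alpha_5). So the algebra is type E_6.

E_6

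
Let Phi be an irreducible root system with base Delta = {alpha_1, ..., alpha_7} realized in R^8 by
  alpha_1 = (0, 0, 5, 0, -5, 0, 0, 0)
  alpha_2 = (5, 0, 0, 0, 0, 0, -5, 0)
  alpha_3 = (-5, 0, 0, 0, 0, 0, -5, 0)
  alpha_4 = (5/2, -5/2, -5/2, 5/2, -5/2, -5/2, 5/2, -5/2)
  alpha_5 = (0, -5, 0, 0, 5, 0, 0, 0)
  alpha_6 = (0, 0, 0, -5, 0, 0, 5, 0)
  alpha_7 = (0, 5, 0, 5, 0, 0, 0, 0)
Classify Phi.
Compute the Cartan integers a_ij = 2(alpha_i, alpha_j)/(alpha_j, alpha_j); the resulting 7x7 Cartan matrix is
[[2, 0, 0, 0, -1, 0, 0], [0, 2, 0, 0, 0, -1, 0], [0, 0, 2, -1, 0, -1, 0], [0, 0, -1, 2, 0, 0, 0], [-1, 0, 0, 0, 2, 0, -1], [0, -1, -1, 0, 0, 2, -1], [0, 0, 0, 0, -1, -1, 2]].
All simple roots have the same length, so the diagram is simply laced. The associated Dynkin diagram is a chain of 6 nodes with one extra node attached to the third node from one end (E_7), so the type is E_7.

E7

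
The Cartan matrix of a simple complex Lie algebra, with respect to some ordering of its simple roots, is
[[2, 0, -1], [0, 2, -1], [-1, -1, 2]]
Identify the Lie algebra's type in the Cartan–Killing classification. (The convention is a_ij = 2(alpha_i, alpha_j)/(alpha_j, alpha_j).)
The matrix has rank 3 with 2's on the diagonal. Reading the off-diagonal entries as Dynkin edges (a single edge where a_ij = a_ji = -1; a double or triple edge where a_ij * a_ji = 2 or 3), the diagram is a chain of 3 nodes with single edges (A_3). One simple-root ordering that puts it in standard form is (alpha_2, alpha_3, alpha_1). So the algebra is type A_3, i.e. sl(4).

A_3 (sl(4))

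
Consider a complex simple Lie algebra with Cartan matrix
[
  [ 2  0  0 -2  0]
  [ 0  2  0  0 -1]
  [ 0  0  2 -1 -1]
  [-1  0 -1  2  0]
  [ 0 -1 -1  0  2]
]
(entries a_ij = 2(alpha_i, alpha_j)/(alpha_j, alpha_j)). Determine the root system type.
The matrix has rank 5 with 2's on the diagonal. Reading the off-diagonal entries as Dynkin edges (a single edge where a_ij = a_ji = -1; a double or triple edge where a_ij * a_ji = 2 or 3), the diagram is a chain of 5 nodes with a double edge at one end; the terminal node there is the unique long simple root (C_5). One simple-root ordering that puts it in standard form is (alpha_2, alpha_5, alpha_3, alpha_4, alpha_1). So the algebra is type C_5, i.e. sp(10).

type C_5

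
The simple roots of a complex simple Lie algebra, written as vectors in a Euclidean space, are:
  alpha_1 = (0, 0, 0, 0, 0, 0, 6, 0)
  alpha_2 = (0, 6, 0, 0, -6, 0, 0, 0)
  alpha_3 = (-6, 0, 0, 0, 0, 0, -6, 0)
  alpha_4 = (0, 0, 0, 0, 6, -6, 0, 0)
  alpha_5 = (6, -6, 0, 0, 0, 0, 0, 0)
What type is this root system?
B_5

Compute the Cartan integers a_ij = 2(alpha_i, alpha_j)/(alpha_j, alpha_j); the resulting 5x5 Cartan matrix is
[[2, 0, -1, 0, 0], [0, 2, 0, -1, -1], [-2, 0, 2, 0, -1], [0, -1, 0, 2, 0], [0, -1, -1, 0, 2]].
The roots have two lengths (squared-length ratio 2:1); the short ones are alpha_{1}. The associated Dynkin diagram is a chain of 5 nodes with a double edge at one end; the terminal node there is the unique short simple root (B_5), so the type is B_5 (the algebra so(11)).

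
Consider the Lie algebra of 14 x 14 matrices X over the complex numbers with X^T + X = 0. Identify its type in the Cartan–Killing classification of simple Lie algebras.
This is so(14) with 14 even, which has dimension 14(14-1)/2 = 91 and rank 14/2 = 7. In the classification of classical Lie algebras, the orthogonal algebra so(2n) in an even number of variables has type D_n; here n = 7, so the Dynkin diagram is a chain of 5 nodes with a fork of two nodes at one end (D_7). Hence the type is D_7.

D_7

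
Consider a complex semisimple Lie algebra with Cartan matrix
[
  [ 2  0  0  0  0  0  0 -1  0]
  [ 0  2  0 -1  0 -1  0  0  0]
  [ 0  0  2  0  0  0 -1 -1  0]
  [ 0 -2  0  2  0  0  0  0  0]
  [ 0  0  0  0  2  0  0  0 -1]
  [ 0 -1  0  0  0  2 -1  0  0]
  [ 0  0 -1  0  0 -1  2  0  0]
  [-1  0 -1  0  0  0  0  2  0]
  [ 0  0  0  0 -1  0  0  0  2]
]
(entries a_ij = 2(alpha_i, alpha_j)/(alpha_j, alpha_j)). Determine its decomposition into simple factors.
A_2 ⊕ C_7

The diagram associated to this matrix has two connected components: the simple roots {alpha_5, alpha_9} form a chain of 2 nodes with single edges (A_2), and {alpha_1, alpha_2, alpha_3, alpha_4, alpha_6, alpha_7, alpha_8} form a chain of 7 nodes with a double edge at one end; the terminal node there is the unique long simple root (C_7). A semisimple Lie algebra decomposes uniquely as the direct sum of simple ideals, one per connected component of its Dynkin diagram, so g ≅ A_2 ⊕ C_7 (dimension 8 + 105 = 113).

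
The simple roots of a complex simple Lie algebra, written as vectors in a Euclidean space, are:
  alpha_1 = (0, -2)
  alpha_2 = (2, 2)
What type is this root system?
type B_2

Compute the Cartan integers a_ij = 2(alpha_i, alpha_j)/(alpha_j, alpha_j); the resulting 2x2 Cartan matrix is
[[2, -1], [-2, 2]].
The roots have two lengths (squared-length ratio 2:1); the short ones are alpha_{1}. The associated Dynkin diagram is a chain of 2 nodes with a double edge at one end; the terminal node there is the unique short simple root (B_2), so the type is B_2 (the algebra so(5)).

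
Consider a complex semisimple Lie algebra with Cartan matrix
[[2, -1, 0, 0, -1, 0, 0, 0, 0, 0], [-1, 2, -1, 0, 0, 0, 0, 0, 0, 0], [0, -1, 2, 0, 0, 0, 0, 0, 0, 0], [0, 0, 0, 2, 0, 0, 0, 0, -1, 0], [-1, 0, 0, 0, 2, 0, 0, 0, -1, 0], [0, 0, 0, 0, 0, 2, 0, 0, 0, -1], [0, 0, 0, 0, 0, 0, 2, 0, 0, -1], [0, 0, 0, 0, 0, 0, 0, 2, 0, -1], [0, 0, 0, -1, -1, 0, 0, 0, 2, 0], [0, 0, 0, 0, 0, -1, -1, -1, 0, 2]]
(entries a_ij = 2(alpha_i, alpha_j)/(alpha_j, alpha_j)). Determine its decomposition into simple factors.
The diagram associated to this matrix has two connected components: the simple roots {alpha_1, alpha_2, alpha_3, alpha_4, alpha_5, alpha_9} form a chain of 6 nodes with single edges (A_6), and {alpha_6, alpha_7, alpha_8, alpha_10} form a chain of 2 nodes with a fork of two nodes at one end (D_4). A semisimple Lie algebra decomposes uniquely as the direct sum of simple ideals, one per connected component of its Dynkin diagram, so g ≅ A_6 ⊕ D_4 (dimension 48 + 28 = 76).

A_6 + D_4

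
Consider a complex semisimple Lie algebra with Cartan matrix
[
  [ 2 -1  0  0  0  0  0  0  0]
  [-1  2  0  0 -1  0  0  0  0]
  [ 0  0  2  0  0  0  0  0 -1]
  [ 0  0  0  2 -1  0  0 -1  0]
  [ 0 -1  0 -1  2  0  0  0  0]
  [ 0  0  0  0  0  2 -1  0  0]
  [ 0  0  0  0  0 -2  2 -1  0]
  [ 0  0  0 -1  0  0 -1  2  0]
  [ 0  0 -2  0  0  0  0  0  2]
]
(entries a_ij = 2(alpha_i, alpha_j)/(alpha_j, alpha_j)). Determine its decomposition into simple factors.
B_2 (so(5)) + B_7 (so(15))

The diagram associated to this matrix has two connected components: the simple roots {alpha_3, alpha_9} form a chain of 2 nodes with a double edge at one end; the terminal node there is the unique short simple root (B_2), and {alpha_1, alpha_2, alpha_4, alpha_5, alpha_6, alpha_7, alpha_8} form a chain of 7 nodes with a double edge at one end; the terminal node there is the unique short simple root (B_7). A semisimple Lie algebra decomposes uniquely as the direct sum of simple ideals, one per connected component of its Dynkin diagram, so g ≅ B_2 ⊕ B_7 (dimension 10 + 105 = 115).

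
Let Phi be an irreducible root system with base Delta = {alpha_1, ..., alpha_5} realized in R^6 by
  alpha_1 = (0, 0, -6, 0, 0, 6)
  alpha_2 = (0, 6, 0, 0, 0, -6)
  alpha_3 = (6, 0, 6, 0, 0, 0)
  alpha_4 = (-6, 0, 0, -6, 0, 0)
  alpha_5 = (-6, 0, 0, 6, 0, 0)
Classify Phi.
type D_5

Compute the Cartan integers a_ij = 2(alpha_i, alpha_j)/(alpha_j, alpha_j); the resulting 5x5 Cartan matrix is
[[2, -1, -1, 0, 0], [-1, 2, 0, 0, 0], [-1, 0, 2, -1, -1], [0, 0, -1, 2, 0], [0, 0, -1, 0, 2]].
All simple roots have the same length, so the diagram is simply laced. The associated Dynkin diagram is a chain of 3 nodes with a fork of two nodes at one end (D_5), so the type is D_5 (the algebra so(10)).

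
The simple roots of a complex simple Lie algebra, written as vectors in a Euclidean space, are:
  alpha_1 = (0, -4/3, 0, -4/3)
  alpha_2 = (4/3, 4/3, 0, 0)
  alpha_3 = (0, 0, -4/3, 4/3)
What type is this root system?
Compute the Cartan integers a_ij = 2(alpha_i, alpha_j)/(alpha_j, alpha_j); the resulting 3x3 Cartan matrix is
[[2, -1, -1], [-1, 2, 0], [-1, 0, 2]].
All simple roots have the same length, so the diagram is simply laced. The associated Dynkin diagram is a chain of 3 nodes with single edges (A_3), so the type is A_3 (the algebra sl(4)).

type A_3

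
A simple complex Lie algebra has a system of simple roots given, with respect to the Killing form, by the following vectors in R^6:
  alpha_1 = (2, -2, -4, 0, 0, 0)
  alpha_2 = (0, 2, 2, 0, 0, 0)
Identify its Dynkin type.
G2

Compute the Cartan integers a_ij = 2(alpha_i, alpha_j)/(alpha_j, alpha_j); the resulting 2x2 Cartan matrix is
[[2, -3], [-1, 2]].
The roots have two lengths (squared-length ratio 3:1); the short ones are alpha_{2}. The associated Dynkin diagram is two nodes joined by a triple edge (G_2), so the type is G_2.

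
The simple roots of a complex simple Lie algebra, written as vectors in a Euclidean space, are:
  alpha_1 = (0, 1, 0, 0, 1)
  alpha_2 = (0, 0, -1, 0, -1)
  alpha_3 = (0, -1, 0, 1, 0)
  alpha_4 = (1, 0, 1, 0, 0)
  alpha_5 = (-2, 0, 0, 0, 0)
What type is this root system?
C5

Compute the Cartan integers a_ij = 2(alpha_i, alpha_j)/(alpha_j, alpha_j); the resulting 5x5 Cartan matrix is
[[2, -1, -1, 0, 0], [-1, 2, 0, -1, 0], [-1, 0, 2, 0, 0], [0, -1, 0, 2, -1], [0, 0, 0, -2, 2]].
The roots have two lengths (squared-length ratio 2:1); the short ones are alpha_{1,2,3,4}. The associated Dynkin diagram is a chain of 5 nodes with a double edge at one end; the terminal node there is the unique long simple root (C_5), so the type is C_5 (the algebra sp(10)).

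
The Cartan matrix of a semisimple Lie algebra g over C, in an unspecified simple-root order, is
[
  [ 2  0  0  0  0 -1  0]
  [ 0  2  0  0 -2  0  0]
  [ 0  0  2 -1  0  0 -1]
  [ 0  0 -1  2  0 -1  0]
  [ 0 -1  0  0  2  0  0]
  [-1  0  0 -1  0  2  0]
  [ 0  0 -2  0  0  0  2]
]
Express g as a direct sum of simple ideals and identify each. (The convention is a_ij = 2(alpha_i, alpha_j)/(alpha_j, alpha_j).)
B2 + C5

The diagram associated to this matrix has two connected components: the simple roots {alpha_2, alpha_5} form a chain of 2 nodes with a double edge at one end; the terminal node there is the unique short simple root (B_2), and {alpha_1, alpha_3, alpha_4, alpha_6, alpha_7} form a chain of 5 nodes with a double edge at one end; the terminal node there is the unique long simple root (C_5). A semisimple Lie algebra decomposes uniquely as the direct sum of simple ideals, one per connected component of its Dynkin diagram, so g ≅ B_2 ⊕ C_5 (dimension 10 + 55 = 65).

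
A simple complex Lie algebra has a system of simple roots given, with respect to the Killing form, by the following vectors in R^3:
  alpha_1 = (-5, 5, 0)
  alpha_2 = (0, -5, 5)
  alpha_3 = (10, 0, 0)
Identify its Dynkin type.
Compute the Cartan integers a_ij = 2(alpha_i, alpha_j)/(alpha_j, alpha_j); the resulting 3x3 Cartan matrix is
[[2, -1, -1], [-1, 2, 0], [-2, 0, 2]].
The roots have two lengths (squared-length ratio 2:1); the short ones are alpha_{1,2}. The associated Dynkin diagram is a chain of 3 nodes with a double edge at one end; the terminal node there is the unique long simple root (C_3), so the type is C_3 (the algebra sp(6)).

C_3 (sp(6))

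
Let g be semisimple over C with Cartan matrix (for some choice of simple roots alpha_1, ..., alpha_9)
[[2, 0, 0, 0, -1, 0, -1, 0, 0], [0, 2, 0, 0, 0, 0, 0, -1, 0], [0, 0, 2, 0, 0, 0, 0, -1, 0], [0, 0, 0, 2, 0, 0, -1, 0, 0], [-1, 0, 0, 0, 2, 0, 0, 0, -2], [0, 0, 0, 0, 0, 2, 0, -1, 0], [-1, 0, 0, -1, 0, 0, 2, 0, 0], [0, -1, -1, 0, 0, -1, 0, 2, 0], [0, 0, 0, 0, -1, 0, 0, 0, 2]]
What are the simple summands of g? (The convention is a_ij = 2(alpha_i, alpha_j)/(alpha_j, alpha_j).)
The diagram associated to this matrix has two connected components: the simple roots {alpha_1, alpha_4, alpha_5, alpha_7, alpha_9} form a chain of 5 nodes with a double edge at one end; the terminal node there is the unique short simple root (B_5), and {alpha_2, alpha_3, alpha_6, alpha_8} form a chain of 2 nodes with a fork of two nodes at one end (D_4). A semisimple Lie algebra decomposes uniquely as the direct sum of simple ideals, one per connected component of its Dynkin diagram, so g ≅ B_5 ⊕ D_4 (dimension 55 + 28 = 83).

B_5 ⊕ D_4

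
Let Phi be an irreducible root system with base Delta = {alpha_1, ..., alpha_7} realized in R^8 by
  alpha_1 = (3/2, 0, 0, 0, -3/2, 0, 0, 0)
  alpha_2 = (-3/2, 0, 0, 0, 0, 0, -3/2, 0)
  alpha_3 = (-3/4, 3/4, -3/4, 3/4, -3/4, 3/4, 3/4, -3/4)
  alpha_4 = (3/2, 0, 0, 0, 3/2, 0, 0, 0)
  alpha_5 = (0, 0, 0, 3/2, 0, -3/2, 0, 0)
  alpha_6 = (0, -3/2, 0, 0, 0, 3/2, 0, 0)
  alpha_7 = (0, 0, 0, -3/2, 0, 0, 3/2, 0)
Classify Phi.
type E_7

Compute the Cartan integers a_ij = 2(alpha_i, alpha_j)/(alpha_j, alpha_j); the resulting 7x7 Cartan matrix is
[[2, -1, 0, 0, 0, 0, 0], [-1, 2, 0, -1, 0, 0, -1], [0, 0, 2, -1, 0, 0, 0], [0, -1, -1, 2, 0, 0, 0], [0, 0, 0, 0, 2, -1, -1], [0, 0, 0, 0, -1, 2, 0], [0, -1, 0, 0, -1, 0, 2]].
All simple roots have the same length, so the diagram is simply laced. The associated Dynkin diagram is a chain of 6 nodes with one extra node attached to the third node from one end (E_7), so the type is E_7.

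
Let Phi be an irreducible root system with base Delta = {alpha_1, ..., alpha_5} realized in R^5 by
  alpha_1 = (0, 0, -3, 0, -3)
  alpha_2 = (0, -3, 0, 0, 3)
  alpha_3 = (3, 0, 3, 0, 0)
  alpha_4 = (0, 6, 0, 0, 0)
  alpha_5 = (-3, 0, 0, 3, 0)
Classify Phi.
Compute the Cartan integers a_ij = 2(alpha_i, alpha_j)/(alpha_j, alpha_j); the resulting 5x5 Cartan matrix is
[[2, -1, -1, 0, 0], [-1, 2, 0, -1, 0], [-1, 0, 2, 0, -1], [0, -2, 0, 2, 0], [0, 0, -1, 0, 2]].
The roots have two lengths (squared-length ratio 2:1); the short ones are alpha_{1,2,3,5}. The associated Dynkin diagram is a chain of 5 nodes with a double edge at one end; the terminal node there is the unique long simple root (C_5), so the type is C_5 (the algebra sp(10)).

type C_5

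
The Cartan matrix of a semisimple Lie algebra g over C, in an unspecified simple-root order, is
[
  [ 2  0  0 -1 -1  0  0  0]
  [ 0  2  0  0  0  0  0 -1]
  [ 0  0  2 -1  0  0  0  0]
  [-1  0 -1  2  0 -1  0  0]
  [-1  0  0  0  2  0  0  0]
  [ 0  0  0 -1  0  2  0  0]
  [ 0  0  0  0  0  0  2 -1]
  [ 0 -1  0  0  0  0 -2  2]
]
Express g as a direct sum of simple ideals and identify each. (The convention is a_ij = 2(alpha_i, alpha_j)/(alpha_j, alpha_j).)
The diagram associated to this matrix has two connected components: the simple roots {alpha_2, alpha_7, alpha_8} form a chain of 3 nodes with a double edge at one end; the terminal node there is the unique short simple root (B_3), and {alpha_1, alpha_3, alpha_4, alpha_5, alpha_6} form a chain of 3 nodes with a fork of two nodes at one end (D_5). A semisimple Lie algebra decomposes uniquely as the direct sum of simple ideals, one per connected component of its Dynkin diagram, so g ≅ B_3 ⊕ D_5 (dimension 21 + 45 = 66).

B_3 (so(7)) + D_5 (so(10))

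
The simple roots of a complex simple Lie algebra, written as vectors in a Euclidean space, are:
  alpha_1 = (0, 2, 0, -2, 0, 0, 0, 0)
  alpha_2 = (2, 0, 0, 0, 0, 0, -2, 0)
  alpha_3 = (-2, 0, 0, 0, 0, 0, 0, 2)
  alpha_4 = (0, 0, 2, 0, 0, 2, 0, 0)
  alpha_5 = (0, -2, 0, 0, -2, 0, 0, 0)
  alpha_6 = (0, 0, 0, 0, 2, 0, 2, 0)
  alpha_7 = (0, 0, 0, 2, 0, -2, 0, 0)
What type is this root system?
A7

Compute the Cartan integers a_ij = 2(alpha_i, alpha_j)/(alpha_j, alpha_j); the resulting 7x7 Cartan matrix is
[[2, 0, 0, 0, -1, 0, -1], [0, 2, -1, 0, 0, -1, 0], [0, -1, 2, 0, 0, 0, 0], [0, 0, 0, 2, 0, 0, -1], [-1, 0, 0, 0, 2, -1, 0], [0, -1, 0, 0, -1, 2, 0], [-1, 0, 0, -1, 0, 0, 2]].
All simple roots have the same length, so the diagram is simply laced. The associated Dynkin diagram is a chain of 7 nodes with single edges (A_7), so the type is A_7 (the algebra sl(8)).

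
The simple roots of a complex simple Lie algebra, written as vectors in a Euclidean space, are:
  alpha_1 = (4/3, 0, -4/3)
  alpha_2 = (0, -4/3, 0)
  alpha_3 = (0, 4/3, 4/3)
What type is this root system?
B3

Compute the Cartan integers a_ij = 2(alpha_i, alpha_j)/(alpha_j, alpha_j); the resulting 3x3 Cartan matrix is
[[2, 0, -1], [0, 2, -1], [-1, -2, 2]].
The roots have two lengths (squared-length ratio 2:1); the short ones are alpha_{2}. The associated Dynkin diagram is a chain of 3 nodes with a double edge at one end; the terminal node there is the unique short simple root (B_3), so the type is B_3 (the algebra so(7)).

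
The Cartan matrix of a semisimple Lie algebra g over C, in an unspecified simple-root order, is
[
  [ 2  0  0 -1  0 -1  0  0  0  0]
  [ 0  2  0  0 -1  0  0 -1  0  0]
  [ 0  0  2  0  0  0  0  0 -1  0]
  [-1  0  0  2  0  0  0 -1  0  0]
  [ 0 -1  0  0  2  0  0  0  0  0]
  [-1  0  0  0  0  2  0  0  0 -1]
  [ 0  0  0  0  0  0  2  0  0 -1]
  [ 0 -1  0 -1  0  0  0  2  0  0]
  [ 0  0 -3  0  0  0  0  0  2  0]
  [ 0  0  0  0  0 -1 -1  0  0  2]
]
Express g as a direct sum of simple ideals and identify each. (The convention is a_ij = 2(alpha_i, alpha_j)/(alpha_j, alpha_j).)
The diagram associated to this matrix has two connected components: the simple roots {alpha_1, alpha_2, alpha_4, alpha_5, alpha_6, alpha_7, alpha_8, alpha_10} form a chain of 8 nodes with single edges (A_8), and {alpha_3, alpha_9} form two nodes joined by a triple edge (G_2). A semisimple Lie algebra decomposes uniquely as the direct sum of simple ideals, one per connected component of its Dynkin diagram, so g ≅ A_8 ⊕ G_2 (dimension 80 + 14 = 94).

A_8 ⊕ G_2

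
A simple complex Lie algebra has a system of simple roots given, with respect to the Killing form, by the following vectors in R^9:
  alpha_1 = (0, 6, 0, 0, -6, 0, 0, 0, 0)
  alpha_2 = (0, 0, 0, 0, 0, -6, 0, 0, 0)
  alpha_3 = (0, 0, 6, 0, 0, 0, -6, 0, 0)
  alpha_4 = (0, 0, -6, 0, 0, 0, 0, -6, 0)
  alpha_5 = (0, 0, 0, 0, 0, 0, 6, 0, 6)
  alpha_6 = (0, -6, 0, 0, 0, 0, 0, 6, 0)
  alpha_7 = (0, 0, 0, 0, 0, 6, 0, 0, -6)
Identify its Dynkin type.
B_7

Compute the Cartan integers a_ij = 2(alpha_i, alpha_j)/(alpha_j, alpha_j); the resulting 7x7 Cartan matrix is
[[2, 0, 0, 0, 0, -1, 0], [0, 2, 0, 0, 0, 0, -1], [0, 0, 2, -1, -1, 0, 0], [0, 0, -1, 2, 0, -1, 0], [0, 0, -1, 0, 2, 0, -1], [-1, 0, 0, -1, 0, 2, 0], [0, -2, 0, 0, -1, 0, 2]].
The roots have two lengths (squared-length ratio 2:1); the short ones are alpha_{2}. The associated Dynkin diagram is a chain of 7 nodes with a double edge at one end; the terminal node there is the unique short simple root (B_7), so the type is B_7 (the algebra so(15)).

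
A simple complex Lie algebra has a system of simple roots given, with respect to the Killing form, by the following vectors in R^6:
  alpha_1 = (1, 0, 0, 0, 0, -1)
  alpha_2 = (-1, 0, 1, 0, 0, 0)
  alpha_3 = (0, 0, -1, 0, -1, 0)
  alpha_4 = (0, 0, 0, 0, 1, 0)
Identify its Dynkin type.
type B_4

Compute the Cartan integers a_ij = 2(alpha_i, alpha_j)/(alpha_j, alpha_j); the resulting 4x4 Cartan matrix is
[[2, -1, 0, 0], [-1, 2, -1, 0], [0, -1, 2, -2], [0, 0, -1, 2]].
The roots have two lengths (squared-length ratio 2:1); the short ones are alpha_{4}. The associated Dynkin diagram is a chain of 4 nodes with a double edge at one end; the terminal node there is the unique short simple root (B_4), so the type is B_4 (the algebra so(9)).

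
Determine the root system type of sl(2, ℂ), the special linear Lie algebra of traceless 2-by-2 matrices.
A_1 (sl(2))

This is sl(2), which has dimension 2^2 - 1 = 3 and rank 2 - 1 = 1 (a Cartan subalgebra is the diagonal traceless matrices). In the classification of classical Lie algebras, the special linear algebra sl(n+1) has type A_n; here n = 1, so the Dynkin diagram is a chain of 1 nodes with single edges (A_1). Hence the type is A_1.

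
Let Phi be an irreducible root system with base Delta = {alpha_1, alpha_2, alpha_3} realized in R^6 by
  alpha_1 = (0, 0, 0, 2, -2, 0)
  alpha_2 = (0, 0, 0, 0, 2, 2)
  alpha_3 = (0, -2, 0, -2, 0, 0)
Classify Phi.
Compute the Cartan integers a_ij = 2(alpha_i, alpha_j)/(alpha_j, alpha_j); the resulting 3x3 Cartan matrix is
[[2, -1, -1], [-1, 2, 0], [-1, 0, 2]].
All simple roots have the same length, so the diagram is simply laced. The associated Dynkin diagram is a chain of 3 nodes with single edges (A_3), so the type is A_3 (the algebra sl(4)).

type A_3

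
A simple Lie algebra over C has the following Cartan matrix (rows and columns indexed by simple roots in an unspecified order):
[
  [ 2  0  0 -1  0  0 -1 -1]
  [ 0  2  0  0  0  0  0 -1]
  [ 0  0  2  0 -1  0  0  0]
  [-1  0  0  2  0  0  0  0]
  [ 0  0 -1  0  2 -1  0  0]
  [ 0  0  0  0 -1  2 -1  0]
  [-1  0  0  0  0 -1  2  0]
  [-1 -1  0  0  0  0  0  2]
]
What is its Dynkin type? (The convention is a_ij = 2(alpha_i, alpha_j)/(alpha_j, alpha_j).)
E8

The matrix has rank 8 with 2's on the diagonal. Reading the off-diagonal entries as Dynkin edges (a single edge where a_ij = a_ji = -1; a double or triple edge where a_ij * a_ji = 2 or 3), the diagram is a chain of 7 nodes with one extra node attached to the third node from one end (E_8). One simple-root ordering that puts it in standard form is (alpha_2, alpha_4, alpha_8, alpha_1, alpha_7, alpha_6, alpha_5, alpha_3). So the algebra is type E_8.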